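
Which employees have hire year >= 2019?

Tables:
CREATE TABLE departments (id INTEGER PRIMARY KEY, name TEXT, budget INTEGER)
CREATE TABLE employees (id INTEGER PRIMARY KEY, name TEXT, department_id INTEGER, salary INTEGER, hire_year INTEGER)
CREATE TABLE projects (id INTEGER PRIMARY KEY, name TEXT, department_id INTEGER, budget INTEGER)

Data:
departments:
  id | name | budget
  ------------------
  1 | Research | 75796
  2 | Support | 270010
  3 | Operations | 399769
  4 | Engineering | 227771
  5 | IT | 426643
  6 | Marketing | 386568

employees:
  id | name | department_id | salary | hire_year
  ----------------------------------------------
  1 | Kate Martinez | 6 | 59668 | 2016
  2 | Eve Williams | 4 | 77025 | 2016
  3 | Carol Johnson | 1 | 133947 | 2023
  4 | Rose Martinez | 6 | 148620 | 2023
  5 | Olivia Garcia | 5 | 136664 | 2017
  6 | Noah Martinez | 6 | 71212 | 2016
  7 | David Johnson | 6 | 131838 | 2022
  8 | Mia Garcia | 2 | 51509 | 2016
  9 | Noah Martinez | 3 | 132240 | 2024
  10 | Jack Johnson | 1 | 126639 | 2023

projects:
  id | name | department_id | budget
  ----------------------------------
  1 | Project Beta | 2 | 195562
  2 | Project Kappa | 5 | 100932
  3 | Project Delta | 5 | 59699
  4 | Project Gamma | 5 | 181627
SELECT name, hire_year FROM employees WHERE hire_year >= 2019

Execution result:
name | hire_year
Carol Johnson | 2023
Rose Martinez | 2023
David Johnson | 2022
Noah Martinez | 2024
Jack Johnson | 2023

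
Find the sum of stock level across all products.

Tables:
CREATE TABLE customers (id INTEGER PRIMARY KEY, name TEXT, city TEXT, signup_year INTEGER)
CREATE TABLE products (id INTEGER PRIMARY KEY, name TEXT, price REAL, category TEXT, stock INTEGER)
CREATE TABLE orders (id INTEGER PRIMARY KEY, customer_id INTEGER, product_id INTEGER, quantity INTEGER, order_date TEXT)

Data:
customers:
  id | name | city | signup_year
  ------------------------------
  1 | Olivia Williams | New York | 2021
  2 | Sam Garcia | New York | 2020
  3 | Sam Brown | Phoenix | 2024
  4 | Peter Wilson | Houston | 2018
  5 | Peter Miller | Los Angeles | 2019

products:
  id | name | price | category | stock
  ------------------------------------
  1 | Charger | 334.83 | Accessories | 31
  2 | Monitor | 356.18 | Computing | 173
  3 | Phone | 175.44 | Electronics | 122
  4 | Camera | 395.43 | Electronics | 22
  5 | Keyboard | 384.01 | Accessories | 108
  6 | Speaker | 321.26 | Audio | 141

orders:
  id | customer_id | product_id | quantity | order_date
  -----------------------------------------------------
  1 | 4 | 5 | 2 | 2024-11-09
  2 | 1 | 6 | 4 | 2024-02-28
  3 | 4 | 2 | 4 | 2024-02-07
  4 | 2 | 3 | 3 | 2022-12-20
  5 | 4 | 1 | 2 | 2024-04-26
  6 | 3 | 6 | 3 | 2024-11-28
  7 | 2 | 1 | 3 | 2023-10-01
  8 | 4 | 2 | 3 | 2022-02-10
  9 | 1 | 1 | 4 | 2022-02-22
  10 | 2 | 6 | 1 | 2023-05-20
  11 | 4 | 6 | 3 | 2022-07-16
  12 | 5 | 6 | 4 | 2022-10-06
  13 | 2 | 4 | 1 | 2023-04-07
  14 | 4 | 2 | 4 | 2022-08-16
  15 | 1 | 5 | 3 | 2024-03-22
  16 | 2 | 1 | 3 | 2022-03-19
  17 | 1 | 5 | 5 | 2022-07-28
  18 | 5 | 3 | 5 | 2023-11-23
SELECT SUM(stock) FROM products

Execution result:
597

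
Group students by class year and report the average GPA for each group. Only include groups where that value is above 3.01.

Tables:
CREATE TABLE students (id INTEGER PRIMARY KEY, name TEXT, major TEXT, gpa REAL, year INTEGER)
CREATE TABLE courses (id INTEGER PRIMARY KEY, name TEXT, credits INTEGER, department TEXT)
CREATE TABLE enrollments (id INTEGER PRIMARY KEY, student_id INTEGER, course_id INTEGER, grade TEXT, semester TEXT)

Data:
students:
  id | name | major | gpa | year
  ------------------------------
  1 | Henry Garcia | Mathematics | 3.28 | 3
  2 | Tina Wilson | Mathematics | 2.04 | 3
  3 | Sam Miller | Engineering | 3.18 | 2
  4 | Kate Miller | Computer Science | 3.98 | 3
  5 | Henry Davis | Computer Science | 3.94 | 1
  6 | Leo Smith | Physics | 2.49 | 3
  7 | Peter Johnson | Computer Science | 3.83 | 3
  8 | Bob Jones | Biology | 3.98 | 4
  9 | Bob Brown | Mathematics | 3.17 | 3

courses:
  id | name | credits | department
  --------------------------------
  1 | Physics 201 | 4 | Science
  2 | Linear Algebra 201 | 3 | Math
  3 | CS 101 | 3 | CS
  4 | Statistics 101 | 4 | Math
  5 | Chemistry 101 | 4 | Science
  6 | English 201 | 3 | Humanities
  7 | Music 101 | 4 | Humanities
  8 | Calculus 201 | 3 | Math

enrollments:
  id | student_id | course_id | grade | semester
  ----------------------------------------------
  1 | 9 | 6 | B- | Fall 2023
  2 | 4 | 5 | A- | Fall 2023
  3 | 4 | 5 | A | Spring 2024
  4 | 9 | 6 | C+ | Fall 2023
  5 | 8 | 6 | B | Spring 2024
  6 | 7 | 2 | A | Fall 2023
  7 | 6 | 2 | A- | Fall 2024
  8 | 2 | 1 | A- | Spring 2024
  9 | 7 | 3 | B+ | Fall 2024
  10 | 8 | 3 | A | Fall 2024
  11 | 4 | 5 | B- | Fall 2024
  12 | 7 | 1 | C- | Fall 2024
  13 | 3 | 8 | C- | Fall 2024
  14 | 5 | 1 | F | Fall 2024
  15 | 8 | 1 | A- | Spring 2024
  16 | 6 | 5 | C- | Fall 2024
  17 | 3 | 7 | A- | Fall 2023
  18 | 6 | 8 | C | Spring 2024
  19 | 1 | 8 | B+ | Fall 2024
SELECT year, AVG(gpa) AS avg_gpa FROM students GROUP BY year HAVING AVG(gpa) > 3.01

Execution result:
year | avg_gpa
1 | 3.94
2 | 3.18
3 | 3.13
4 | 3.98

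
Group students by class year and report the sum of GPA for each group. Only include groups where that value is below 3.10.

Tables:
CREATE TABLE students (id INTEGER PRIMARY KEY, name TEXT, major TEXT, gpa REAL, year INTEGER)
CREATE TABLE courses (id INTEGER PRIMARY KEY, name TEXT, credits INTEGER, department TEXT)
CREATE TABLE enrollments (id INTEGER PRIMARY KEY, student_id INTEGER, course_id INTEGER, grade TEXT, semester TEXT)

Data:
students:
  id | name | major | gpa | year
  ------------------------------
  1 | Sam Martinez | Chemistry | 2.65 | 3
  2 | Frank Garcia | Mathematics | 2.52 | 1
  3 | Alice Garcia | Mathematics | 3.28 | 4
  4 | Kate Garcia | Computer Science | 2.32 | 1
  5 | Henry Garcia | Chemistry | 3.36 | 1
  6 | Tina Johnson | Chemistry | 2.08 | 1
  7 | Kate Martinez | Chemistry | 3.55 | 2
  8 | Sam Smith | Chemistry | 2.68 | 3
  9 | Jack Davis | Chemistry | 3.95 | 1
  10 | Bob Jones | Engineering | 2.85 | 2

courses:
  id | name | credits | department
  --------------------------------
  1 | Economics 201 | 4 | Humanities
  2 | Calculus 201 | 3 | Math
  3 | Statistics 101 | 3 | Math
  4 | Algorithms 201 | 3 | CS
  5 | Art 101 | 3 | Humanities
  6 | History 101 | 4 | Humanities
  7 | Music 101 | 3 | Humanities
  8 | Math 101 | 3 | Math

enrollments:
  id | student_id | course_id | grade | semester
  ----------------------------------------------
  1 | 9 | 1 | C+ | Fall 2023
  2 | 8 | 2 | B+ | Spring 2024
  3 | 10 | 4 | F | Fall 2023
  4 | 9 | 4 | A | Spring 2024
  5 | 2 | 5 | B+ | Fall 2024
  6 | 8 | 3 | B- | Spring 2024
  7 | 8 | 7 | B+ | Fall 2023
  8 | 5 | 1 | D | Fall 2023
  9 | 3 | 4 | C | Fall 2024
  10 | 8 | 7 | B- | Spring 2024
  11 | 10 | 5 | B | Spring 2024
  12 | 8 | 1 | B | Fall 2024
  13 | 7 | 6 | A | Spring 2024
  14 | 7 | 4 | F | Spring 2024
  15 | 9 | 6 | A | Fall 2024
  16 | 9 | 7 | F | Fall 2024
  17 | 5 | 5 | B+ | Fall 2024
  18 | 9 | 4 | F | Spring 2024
SELECT year, SUM(gpa) AS sum_gpa FROM students GROUP BY year HAVING SUM(gpa) < 3.1

Execution result:
(no rows)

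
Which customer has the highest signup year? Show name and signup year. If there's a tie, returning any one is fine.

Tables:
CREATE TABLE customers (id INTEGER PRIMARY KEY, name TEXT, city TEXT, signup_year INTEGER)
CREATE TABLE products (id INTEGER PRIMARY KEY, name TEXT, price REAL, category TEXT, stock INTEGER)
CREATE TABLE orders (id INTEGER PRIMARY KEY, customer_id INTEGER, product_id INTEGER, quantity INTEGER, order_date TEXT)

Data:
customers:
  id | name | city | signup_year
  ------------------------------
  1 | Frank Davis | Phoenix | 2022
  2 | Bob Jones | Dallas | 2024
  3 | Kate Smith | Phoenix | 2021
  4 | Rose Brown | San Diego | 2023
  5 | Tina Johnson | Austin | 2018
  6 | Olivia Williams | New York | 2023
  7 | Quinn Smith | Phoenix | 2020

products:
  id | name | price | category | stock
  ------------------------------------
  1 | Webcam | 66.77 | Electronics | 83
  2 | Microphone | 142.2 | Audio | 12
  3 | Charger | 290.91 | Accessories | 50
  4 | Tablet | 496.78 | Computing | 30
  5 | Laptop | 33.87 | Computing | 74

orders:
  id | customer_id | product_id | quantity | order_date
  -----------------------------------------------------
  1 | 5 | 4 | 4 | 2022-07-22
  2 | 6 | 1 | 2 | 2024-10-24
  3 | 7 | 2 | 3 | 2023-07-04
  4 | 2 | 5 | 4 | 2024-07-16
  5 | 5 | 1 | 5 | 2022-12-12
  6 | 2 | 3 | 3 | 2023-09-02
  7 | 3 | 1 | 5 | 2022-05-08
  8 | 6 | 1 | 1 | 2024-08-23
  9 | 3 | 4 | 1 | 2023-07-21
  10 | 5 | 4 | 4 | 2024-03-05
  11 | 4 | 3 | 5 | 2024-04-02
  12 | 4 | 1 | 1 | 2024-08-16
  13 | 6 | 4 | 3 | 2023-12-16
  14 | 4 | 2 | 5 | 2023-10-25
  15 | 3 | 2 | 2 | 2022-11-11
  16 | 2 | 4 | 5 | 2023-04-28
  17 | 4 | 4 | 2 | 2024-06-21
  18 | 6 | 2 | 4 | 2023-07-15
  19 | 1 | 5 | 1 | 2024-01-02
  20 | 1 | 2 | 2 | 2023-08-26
SELECT name, signup_year FROM customers ORDER BY signup_year DESC LIMIT 1

Execution result:
name | signup_year
Bob Jones | 2024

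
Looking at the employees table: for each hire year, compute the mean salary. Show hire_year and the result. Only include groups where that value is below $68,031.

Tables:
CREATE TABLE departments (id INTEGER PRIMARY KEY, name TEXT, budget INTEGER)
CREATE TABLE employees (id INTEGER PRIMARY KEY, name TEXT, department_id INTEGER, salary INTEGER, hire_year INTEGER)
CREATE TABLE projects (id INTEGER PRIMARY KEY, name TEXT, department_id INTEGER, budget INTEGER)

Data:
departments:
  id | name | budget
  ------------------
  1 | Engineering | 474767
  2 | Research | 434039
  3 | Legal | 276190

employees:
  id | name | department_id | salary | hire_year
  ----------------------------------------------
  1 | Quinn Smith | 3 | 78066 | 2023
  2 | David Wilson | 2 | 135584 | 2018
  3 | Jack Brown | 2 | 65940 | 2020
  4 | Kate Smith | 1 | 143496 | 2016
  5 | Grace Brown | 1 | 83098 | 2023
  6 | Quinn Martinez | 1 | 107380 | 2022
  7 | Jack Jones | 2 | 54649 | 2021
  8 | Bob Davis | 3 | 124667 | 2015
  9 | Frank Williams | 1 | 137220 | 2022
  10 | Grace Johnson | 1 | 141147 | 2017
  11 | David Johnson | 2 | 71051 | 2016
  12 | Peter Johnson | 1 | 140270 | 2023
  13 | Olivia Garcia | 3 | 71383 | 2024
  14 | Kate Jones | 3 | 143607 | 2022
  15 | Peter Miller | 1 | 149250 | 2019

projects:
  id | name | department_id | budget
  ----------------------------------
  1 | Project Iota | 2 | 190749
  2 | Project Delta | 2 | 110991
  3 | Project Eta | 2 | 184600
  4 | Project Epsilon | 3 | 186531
SELECT hire_year, AVG(salary) AS avg_salary FROM employees GROUP BY hire_year HAVING AVG(salary) < 68031

Execution result:
hire_year | avg_salary
2020 | 65940.00
2021 | 54649.00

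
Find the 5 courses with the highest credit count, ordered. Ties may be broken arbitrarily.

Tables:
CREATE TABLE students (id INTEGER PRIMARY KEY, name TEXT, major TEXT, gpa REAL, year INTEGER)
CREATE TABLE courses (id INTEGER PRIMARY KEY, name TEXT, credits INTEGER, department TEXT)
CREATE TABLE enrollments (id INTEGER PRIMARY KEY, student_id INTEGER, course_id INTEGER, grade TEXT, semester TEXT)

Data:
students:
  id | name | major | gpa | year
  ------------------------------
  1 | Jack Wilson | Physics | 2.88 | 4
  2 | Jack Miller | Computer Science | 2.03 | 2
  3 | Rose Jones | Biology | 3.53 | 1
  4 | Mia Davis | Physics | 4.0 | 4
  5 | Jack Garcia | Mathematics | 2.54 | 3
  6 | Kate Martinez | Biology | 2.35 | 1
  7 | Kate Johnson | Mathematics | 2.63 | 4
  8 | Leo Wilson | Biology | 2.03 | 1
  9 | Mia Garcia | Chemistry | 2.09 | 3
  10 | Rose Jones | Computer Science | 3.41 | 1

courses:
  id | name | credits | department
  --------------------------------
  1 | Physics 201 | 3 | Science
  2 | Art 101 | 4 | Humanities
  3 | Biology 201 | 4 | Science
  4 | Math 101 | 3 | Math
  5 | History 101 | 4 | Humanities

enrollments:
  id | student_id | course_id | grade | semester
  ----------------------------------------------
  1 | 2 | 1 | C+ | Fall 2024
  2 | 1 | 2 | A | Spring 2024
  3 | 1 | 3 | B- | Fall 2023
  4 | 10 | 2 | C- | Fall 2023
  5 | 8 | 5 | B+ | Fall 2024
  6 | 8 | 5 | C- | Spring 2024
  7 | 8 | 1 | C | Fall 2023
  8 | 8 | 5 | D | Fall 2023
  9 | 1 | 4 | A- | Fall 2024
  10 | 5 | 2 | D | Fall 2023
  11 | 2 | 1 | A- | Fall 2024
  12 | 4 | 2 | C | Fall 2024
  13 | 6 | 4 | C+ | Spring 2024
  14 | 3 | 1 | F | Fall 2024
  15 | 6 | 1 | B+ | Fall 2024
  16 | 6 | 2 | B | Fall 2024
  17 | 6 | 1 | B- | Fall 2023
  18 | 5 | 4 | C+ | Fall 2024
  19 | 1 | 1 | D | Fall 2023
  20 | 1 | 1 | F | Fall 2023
SELECT name, credits FROM courses ORDER BY credits DESC LIMIT 5

Execution result:
name | credits
Art 101 | 4
Biology 201 | 4
History 101 | 4
Physics 201 | 3
Math 101 | 3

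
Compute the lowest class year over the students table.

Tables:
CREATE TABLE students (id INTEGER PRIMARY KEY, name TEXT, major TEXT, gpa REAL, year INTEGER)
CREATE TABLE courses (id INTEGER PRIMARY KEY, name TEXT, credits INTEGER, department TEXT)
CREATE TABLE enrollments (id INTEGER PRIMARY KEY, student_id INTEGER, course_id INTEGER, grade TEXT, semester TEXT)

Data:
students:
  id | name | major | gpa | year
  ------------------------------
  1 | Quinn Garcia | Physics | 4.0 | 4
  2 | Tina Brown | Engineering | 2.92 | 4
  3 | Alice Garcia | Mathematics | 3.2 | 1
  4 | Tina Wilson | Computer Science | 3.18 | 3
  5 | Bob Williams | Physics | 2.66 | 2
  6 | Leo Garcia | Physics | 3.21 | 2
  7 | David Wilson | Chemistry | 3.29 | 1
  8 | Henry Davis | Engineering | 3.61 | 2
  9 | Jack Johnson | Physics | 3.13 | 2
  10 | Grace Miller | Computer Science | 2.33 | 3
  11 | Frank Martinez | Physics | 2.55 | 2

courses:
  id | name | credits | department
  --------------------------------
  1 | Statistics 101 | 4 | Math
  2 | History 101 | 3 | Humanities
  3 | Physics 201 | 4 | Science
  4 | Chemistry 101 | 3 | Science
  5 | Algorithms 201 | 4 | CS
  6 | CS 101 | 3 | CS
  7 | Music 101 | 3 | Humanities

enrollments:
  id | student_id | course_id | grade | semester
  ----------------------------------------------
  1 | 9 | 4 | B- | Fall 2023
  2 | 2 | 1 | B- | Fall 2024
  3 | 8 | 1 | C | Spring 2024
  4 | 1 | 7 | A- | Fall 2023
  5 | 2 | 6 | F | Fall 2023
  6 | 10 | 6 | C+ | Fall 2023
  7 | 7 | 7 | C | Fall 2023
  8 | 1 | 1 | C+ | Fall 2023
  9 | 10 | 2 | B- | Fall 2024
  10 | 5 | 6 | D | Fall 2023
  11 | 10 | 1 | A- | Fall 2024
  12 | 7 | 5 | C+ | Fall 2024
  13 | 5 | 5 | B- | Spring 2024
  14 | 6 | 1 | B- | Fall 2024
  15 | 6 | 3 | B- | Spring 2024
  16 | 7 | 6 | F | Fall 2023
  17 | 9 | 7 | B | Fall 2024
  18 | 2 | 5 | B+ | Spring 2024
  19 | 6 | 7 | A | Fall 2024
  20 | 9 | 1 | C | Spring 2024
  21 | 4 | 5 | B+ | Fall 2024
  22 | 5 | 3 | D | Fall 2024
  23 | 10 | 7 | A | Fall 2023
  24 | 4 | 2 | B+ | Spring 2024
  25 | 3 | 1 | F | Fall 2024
SELECT MIN(year) FROM students

Execution result:
1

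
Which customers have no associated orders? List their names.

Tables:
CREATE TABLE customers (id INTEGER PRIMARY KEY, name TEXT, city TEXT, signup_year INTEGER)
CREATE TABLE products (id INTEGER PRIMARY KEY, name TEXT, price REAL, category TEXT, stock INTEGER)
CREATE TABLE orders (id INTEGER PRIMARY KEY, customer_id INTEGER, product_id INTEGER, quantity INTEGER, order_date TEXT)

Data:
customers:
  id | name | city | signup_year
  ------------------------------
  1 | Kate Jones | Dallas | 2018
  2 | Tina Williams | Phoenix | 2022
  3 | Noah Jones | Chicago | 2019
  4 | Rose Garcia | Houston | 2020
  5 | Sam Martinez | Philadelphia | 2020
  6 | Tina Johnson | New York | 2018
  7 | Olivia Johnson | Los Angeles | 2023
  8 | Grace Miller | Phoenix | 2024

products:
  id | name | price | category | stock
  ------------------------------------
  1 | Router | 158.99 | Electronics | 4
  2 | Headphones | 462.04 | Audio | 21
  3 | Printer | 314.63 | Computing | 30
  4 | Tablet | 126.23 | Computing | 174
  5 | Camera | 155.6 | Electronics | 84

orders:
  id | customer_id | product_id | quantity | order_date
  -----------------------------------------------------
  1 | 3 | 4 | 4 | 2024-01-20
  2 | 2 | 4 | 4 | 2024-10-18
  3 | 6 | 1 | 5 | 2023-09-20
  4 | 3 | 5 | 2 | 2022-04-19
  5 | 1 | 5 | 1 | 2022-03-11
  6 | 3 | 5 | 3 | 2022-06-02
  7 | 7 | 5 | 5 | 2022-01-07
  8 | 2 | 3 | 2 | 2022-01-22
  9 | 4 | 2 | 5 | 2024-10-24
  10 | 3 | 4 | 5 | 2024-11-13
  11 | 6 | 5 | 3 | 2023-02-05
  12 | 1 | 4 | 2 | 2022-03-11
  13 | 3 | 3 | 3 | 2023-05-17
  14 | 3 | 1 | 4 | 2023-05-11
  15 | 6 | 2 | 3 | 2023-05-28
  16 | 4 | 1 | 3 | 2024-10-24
SELECT p.name FROM customers p LEFT JOIN orders c ON c.customer_id = p.id WHERE c.id IS NULL

Execution result:
name
Sam Martinez
Grace Miller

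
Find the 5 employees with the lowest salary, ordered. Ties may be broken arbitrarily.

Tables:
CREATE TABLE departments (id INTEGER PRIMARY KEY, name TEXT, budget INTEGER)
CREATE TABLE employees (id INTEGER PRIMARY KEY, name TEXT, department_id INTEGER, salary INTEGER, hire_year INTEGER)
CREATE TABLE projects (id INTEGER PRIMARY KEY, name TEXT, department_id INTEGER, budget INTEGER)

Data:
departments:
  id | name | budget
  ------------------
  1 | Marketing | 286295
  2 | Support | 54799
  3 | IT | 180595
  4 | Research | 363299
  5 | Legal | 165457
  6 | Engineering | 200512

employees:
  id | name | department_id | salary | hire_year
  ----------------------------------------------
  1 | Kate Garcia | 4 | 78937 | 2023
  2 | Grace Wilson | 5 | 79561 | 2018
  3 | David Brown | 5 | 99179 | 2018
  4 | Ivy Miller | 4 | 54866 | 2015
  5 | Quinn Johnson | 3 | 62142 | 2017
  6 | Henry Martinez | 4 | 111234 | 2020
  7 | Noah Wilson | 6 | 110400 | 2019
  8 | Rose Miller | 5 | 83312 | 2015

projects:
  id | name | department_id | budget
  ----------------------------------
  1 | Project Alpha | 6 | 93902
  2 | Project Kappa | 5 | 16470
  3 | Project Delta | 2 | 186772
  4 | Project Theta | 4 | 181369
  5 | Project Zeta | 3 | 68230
SELECT name, salary FROM employees ORDER BY salary ASC LIMIT 5

Execution result:
name | salary
Ivy Miller | 54866
Quinn Johnson | 62142
Kate Garcia | 78937
Grace Wilson | 79561
Rose Miller | 83312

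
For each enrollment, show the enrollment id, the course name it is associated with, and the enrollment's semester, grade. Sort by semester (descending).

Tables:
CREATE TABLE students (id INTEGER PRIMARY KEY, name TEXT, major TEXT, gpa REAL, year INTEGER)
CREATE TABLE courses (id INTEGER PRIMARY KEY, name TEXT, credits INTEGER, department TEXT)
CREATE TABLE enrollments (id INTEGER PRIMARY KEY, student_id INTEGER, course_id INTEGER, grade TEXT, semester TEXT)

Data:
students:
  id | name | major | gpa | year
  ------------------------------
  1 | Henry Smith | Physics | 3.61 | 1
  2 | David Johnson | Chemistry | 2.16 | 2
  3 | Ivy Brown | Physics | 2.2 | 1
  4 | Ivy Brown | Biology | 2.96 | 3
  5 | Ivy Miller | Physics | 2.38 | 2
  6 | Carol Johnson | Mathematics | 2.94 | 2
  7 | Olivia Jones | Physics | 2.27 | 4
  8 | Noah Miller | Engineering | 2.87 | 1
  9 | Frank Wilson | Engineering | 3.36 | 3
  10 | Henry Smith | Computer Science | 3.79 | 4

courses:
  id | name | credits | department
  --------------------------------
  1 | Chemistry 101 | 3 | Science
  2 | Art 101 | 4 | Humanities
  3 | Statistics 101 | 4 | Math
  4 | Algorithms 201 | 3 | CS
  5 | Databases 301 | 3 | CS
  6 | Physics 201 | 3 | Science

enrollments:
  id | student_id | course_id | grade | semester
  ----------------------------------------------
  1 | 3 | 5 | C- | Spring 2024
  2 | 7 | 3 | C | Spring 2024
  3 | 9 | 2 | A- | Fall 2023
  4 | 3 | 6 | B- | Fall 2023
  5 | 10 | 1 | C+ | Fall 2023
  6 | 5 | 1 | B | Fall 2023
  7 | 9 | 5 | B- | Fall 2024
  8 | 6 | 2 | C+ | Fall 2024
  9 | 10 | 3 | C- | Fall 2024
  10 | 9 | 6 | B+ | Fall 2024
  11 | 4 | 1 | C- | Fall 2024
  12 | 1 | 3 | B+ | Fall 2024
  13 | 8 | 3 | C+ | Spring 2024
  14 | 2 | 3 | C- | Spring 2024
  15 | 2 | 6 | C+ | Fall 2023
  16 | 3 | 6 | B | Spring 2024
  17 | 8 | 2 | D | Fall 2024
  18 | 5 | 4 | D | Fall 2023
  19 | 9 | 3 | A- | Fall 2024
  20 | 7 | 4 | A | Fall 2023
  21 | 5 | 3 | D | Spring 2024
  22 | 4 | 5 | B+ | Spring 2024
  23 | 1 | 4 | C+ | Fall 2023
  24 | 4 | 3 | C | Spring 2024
SELECT c.id, p.name AS course, c.semester, c.grade FROM enrollments c JOIN courses p ON c.course_id = p.id ORDER BY c.semester DESC

Execution result:
id | course | semester | grade
1 | Databases 301 | Spring 2024 | C-
2 | Statistics 101 | Spring 2024 | C
13 | Statistics 101 | Spring 2024 | C+
14 | Statistics 101 | Spring 2024 | C-
16 | Physics 201 | Spring 2024 | B
21 | Statistics 101 | Spring 2024 | D
22 | Databases 301 | Spring 2024 | B+
24 | Statistics 101 | Spring 2024 | C
7 | Databases 301 | Fall 2024 | B-
8 | Art 101 | Fall 2024 | C+
9 | Statistics 101 | Fall 2024 | C-
10 | Physics 201 | Fall 2024 | B+
11 | Chemistry 101 | Fall 2024 | C-
12 | Statistics 101 | Fall 2024 | B+
17 | Art 101 | Fall 2024 | D
19 | Statistics 101 | Fall 2024 | A-
3 | Art 101 | Fall 2023 | A-
4 | Physics 201 | Fall 2023 | B-
5 | Chemistry 101 | Fall 2023 | C+
6 | Chemistry 101 | Fall 2023 | B
15 | Physics 201 | Fall 2023 | C+
18 | Algorithms 201 | Fall 2023 | D
20 | Algorithms 201 | Fall 2023 | A
23 | Algorithms 201 | Fall 2023 | C+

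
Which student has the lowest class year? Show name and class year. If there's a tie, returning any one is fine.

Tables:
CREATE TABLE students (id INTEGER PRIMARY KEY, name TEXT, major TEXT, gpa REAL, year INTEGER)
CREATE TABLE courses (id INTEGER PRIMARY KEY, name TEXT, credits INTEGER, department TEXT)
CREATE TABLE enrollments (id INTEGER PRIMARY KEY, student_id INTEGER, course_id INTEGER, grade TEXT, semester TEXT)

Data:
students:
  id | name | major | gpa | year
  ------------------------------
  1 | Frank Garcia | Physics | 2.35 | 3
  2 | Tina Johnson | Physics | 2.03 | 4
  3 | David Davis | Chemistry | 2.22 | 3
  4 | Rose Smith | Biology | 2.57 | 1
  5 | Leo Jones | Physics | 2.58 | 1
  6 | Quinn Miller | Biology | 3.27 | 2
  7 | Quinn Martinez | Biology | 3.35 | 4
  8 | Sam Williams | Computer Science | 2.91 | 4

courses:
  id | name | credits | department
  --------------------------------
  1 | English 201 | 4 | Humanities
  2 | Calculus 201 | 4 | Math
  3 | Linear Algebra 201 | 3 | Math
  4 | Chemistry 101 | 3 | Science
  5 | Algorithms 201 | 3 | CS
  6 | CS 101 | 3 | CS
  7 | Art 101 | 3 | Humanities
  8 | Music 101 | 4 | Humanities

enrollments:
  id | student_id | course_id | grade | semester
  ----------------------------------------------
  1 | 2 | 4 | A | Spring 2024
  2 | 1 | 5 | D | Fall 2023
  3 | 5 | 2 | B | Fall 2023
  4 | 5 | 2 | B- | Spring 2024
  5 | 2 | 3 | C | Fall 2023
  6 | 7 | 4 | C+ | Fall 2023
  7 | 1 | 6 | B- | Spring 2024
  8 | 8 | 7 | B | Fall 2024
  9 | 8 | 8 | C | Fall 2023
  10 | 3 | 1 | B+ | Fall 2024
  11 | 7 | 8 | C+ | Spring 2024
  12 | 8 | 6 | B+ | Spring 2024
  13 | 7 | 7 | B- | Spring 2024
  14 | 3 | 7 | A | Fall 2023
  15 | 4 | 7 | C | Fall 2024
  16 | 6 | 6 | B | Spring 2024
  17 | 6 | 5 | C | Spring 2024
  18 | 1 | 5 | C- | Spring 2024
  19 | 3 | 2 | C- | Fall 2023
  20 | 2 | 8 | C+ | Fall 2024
SELECT name, year FROM students ORDER BY year ASC LIMIT 1

Execution result:
name | year
Rose Smith | 1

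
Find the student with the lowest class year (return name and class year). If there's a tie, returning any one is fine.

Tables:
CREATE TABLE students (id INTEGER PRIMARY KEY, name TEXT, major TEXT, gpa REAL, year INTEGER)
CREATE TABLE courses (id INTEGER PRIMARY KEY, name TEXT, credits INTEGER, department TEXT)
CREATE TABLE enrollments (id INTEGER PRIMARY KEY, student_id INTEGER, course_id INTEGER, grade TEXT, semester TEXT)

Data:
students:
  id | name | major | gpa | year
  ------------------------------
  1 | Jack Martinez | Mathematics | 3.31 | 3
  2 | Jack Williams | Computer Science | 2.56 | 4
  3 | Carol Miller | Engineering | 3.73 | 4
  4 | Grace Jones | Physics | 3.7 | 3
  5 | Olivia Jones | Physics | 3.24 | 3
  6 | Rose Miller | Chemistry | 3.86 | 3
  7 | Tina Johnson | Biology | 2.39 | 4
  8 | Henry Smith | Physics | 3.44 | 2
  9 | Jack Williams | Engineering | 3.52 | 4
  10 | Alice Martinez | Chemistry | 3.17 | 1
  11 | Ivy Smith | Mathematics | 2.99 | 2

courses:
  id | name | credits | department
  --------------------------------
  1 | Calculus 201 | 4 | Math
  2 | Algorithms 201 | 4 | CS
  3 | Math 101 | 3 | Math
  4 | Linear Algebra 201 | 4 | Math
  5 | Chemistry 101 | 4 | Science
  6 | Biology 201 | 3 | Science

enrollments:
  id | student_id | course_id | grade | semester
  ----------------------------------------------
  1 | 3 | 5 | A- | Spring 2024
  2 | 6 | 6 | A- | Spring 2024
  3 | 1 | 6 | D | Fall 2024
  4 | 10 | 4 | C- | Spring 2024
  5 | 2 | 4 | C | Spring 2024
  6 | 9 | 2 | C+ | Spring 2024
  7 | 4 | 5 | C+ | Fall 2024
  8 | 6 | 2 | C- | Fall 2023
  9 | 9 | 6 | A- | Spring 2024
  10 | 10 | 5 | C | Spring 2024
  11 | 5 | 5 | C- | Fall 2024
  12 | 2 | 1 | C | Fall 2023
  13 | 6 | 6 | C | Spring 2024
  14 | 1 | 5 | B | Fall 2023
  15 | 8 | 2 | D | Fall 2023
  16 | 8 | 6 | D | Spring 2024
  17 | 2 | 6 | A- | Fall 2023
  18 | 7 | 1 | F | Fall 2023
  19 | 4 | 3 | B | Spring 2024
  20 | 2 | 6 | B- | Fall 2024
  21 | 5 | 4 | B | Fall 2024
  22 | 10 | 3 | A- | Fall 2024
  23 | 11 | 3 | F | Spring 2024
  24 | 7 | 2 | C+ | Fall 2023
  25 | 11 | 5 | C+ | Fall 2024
SELECT name, year FROM students ORDER BY year ASC LIMIT 1

Execution result:
name | year
Alice Martinez | 1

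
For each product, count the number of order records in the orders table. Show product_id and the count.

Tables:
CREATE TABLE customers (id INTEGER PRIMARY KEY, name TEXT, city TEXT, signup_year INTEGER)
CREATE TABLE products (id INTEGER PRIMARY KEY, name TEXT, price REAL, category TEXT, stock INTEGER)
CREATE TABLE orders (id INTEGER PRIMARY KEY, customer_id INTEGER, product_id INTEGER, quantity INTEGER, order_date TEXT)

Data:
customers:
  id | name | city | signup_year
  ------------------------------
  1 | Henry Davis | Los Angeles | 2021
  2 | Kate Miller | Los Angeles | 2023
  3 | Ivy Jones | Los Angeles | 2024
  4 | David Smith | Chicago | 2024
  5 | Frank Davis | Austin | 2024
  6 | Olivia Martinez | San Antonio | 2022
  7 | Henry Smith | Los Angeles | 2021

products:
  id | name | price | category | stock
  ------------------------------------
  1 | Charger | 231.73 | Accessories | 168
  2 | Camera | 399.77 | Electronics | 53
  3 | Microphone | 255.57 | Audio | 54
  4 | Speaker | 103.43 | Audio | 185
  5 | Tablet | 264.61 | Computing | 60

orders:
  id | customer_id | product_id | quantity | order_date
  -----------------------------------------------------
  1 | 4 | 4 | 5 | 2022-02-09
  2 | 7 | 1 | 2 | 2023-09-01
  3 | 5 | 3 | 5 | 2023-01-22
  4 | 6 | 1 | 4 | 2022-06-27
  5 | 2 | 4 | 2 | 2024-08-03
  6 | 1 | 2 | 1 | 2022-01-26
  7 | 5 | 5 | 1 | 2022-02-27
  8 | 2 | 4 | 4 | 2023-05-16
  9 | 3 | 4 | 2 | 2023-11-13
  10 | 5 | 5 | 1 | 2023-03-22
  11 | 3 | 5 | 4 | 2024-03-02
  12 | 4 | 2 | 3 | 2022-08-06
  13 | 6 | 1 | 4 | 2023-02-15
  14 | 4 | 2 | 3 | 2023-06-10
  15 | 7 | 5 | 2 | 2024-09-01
SELECT product_id, COUNT(*) AS order_count FROM orders GROUP BY product_id

Execution result:
product_id | order_count
1 | 3
2 | 3
3 | 1
4 | 4
5 | 4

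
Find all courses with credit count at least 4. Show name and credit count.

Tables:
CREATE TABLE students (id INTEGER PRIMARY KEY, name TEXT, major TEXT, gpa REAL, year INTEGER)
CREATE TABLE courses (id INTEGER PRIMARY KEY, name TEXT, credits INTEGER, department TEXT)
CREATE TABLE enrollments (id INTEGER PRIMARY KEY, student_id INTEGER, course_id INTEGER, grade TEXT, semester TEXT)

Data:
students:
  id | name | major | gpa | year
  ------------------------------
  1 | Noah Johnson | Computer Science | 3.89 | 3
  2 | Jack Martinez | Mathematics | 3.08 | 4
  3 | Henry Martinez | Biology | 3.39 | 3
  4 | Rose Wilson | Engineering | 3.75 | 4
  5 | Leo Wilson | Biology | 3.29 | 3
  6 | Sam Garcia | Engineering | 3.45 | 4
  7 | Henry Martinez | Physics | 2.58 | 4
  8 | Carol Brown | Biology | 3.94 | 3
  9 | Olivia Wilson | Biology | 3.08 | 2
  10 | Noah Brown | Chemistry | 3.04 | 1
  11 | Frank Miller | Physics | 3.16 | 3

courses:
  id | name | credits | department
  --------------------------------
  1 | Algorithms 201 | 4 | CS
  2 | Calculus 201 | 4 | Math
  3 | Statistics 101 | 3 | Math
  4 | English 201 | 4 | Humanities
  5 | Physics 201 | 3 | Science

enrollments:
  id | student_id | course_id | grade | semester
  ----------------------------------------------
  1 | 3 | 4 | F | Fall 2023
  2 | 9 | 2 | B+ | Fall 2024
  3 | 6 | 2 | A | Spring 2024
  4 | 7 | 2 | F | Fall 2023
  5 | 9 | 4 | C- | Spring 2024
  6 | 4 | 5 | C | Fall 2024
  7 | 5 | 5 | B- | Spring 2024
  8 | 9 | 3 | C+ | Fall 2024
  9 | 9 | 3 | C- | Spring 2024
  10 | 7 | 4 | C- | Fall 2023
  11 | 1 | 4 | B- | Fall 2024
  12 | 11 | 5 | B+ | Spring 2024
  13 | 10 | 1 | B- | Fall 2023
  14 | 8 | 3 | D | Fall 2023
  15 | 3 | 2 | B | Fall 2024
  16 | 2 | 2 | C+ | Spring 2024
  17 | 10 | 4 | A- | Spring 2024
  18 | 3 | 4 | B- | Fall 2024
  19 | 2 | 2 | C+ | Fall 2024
SELECT name, credits FROM courses WHERE credits >= 4

Execution result:
name | credits
Algorithms 201 | 4
Calculus 201 | 4
English 201 | 4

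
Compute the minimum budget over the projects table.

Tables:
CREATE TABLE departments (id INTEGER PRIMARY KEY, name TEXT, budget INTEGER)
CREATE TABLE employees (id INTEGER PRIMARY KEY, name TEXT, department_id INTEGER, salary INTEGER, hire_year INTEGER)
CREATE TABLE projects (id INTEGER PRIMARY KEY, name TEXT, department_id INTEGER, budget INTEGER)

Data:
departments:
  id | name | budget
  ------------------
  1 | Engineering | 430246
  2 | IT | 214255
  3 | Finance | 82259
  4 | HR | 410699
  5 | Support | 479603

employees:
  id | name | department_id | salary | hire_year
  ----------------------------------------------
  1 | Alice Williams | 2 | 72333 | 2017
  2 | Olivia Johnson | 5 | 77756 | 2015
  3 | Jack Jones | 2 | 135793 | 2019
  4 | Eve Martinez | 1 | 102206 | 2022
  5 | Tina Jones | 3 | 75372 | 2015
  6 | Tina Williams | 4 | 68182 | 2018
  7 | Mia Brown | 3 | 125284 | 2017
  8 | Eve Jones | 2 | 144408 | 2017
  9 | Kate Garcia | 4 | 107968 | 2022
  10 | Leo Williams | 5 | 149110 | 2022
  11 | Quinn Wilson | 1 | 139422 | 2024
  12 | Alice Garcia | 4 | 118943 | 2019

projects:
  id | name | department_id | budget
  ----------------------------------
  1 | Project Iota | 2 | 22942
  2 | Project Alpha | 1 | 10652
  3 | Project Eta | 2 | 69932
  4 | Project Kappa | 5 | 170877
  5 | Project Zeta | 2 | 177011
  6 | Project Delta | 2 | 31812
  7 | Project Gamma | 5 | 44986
SELECT MIN(budget) FROM projects

Execution result:
10652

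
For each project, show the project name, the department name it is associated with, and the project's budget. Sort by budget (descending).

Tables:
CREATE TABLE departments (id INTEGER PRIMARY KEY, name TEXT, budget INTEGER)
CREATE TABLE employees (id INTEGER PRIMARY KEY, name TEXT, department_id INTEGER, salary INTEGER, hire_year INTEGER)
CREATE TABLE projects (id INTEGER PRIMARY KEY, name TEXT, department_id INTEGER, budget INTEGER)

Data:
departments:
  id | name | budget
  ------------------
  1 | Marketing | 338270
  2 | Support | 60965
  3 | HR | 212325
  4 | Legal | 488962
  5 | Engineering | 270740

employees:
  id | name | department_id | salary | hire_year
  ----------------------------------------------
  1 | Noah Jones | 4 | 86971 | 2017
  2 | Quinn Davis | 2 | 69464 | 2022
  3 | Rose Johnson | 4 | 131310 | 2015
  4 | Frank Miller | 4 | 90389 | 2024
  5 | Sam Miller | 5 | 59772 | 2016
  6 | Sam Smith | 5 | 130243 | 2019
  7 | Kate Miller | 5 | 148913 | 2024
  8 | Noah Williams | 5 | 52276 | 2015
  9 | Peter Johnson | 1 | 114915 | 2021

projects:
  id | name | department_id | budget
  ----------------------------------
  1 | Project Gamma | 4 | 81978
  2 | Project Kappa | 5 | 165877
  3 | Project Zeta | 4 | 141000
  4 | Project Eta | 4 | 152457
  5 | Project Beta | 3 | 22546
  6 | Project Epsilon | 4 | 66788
SELECT c.name, p.name AS department, c.budget FROM projects c JOIN departments p ON c.department_id = p.id ORDER BY c.budget DESC

Execution result:
name | department | budget
Project Kappa | Engineering | 165877
Project Eta | Legal | 152457
Project Zeta | Legal | 141000
Project Gamma | Legal | 81978
Project Epsilon | Legal | 66788
Project Beta | HR | 22546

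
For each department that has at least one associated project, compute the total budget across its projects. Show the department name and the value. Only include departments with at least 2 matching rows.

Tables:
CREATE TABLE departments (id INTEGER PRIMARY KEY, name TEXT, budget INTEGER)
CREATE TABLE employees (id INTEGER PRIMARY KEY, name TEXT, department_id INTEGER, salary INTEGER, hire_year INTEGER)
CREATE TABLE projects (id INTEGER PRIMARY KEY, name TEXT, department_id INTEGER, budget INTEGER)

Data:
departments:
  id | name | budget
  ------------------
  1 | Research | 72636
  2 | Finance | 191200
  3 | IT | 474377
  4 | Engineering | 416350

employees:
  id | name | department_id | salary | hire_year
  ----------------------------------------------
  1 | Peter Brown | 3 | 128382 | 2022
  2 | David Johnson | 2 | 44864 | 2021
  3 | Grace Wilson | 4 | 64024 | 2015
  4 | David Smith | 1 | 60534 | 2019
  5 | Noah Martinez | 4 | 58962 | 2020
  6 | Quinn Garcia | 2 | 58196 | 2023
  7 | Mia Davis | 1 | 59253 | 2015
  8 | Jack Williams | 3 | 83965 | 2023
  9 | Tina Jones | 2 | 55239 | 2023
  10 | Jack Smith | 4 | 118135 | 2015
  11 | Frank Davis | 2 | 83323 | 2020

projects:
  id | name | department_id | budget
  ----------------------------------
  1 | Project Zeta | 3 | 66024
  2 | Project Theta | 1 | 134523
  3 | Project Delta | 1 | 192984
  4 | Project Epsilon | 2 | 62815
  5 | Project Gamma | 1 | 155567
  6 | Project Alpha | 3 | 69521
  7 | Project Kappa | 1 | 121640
SELECT p.name, SUM(c.budget) AS sum_budget FROM projects c JOIN departments p ON c.department_id = p.id GROUP BY p.id, p.name HAVING COUNT(*) >= 2

Execution result:
name | sum_budget
Research | 604714
IT | 135545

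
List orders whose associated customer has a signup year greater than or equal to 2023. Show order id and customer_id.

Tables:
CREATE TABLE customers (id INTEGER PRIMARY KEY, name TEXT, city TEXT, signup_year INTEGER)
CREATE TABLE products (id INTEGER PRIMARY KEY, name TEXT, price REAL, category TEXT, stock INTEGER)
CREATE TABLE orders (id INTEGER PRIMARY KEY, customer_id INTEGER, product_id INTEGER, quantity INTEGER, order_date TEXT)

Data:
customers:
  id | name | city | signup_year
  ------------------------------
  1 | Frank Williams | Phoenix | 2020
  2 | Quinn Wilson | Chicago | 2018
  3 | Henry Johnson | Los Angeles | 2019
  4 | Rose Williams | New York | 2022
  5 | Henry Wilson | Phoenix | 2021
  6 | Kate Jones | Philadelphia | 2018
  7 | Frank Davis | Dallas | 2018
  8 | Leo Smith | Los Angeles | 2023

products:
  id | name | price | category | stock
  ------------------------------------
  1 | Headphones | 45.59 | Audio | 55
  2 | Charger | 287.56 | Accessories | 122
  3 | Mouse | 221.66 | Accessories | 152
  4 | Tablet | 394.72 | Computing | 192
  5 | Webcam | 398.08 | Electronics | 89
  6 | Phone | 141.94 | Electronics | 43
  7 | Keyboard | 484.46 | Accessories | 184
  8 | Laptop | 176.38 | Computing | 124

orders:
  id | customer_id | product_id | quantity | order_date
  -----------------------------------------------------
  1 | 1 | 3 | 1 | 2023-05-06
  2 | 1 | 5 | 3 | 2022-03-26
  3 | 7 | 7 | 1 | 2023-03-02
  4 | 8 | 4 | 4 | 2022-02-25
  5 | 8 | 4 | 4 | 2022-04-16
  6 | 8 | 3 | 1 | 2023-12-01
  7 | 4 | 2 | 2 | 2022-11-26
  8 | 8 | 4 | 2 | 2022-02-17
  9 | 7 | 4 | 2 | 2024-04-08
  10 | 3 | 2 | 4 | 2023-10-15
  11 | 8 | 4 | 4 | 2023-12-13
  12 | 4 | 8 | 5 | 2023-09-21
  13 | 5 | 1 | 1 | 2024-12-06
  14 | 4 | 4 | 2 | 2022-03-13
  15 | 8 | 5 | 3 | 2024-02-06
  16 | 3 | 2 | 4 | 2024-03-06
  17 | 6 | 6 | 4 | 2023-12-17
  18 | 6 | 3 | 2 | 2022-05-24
SELECT id, customer_id FROM orders WHERE customer_id IN (SELECT id FROM customers WHERE signup_year >= 2023)

Execution result:
id | customer_id
4 | 8
5 | 8
6 | 8
8 | 8
11 | 8
15 | 8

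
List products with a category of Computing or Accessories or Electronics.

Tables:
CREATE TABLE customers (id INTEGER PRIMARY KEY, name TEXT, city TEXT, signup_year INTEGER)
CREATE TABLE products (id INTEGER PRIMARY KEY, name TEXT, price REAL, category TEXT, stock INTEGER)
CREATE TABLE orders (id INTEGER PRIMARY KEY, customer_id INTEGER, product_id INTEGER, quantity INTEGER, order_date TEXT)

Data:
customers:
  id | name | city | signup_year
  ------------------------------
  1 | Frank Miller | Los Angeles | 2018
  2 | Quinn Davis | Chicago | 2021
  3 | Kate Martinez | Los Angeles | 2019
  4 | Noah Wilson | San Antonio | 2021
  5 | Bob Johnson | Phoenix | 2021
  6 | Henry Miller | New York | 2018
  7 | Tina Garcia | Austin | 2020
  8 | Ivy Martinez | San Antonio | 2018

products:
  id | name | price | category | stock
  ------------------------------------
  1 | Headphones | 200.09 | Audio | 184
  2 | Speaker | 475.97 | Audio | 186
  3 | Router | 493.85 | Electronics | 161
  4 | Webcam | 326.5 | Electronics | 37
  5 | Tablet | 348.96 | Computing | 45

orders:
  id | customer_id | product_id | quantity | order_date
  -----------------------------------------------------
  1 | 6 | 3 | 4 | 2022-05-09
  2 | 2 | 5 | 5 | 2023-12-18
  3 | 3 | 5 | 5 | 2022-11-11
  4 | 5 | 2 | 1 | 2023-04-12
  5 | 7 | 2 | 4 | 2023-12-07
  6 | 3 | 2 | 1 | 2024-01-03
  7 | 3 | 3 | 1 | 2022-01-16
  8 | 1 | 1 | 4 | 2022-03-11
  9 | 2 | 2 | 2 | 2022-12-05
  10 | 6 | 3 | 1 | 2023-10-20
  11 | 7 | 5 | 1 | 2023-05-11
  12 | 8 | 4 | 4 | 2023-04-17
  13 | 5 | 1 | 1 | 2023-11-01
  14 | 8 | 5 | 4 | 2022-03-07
SELECT name, category FROM products WHERE category IN ('Computing', 'Accessories', 'Electronics')

Execution result:
name | category
Router | Electronics
Webcam | Electronics
Tablet | Computing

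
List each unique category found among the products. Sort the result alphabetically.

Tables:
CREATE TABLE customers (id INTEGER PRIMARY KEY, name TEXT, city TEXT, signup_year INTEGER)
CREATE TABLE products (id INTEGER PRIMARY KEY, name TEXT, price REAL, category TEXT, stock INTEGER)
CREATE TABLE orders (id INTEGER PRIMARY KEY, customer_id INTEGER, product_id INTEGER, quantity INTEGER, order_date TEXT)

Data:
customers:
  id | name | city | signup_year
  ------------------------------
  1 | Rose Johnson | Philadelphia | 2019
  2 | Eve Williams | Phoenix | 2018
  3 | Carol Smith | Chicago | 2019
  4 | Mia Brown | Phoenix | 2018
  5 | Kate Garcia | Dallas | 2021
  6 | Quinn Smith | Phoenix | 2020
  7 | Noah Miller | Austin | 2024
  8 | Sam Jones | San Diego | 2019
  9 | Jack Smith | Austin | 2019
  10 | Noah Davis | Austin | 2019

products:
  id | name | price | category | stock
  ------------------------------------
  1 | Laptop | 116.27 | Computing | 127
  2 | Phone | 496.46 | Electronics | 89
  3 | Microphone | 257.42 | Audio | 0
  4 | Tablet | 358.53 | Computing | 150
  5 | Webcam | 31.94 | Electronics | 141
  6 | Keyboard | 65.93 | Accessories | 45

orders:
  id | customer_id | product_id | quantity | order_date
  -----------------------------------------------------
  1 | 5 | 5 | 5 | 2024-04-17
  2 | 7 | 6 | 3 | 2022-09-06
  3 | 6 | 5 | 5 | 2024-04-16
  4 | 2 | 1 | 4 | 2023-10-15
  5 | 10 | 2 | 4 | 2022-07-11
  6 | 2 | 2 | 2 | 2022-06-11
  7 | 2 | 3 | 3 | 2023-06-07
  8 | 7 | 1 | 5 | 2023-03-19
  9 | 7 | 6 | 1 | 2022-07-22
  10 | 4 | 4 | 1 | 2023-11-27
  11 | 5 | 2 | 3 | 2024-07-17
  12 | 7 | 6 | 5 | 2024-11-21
SELECT DISTINCT category FROM products ORDER BY category

Execution result:
category
Accessories
Audio
Computing
Electronics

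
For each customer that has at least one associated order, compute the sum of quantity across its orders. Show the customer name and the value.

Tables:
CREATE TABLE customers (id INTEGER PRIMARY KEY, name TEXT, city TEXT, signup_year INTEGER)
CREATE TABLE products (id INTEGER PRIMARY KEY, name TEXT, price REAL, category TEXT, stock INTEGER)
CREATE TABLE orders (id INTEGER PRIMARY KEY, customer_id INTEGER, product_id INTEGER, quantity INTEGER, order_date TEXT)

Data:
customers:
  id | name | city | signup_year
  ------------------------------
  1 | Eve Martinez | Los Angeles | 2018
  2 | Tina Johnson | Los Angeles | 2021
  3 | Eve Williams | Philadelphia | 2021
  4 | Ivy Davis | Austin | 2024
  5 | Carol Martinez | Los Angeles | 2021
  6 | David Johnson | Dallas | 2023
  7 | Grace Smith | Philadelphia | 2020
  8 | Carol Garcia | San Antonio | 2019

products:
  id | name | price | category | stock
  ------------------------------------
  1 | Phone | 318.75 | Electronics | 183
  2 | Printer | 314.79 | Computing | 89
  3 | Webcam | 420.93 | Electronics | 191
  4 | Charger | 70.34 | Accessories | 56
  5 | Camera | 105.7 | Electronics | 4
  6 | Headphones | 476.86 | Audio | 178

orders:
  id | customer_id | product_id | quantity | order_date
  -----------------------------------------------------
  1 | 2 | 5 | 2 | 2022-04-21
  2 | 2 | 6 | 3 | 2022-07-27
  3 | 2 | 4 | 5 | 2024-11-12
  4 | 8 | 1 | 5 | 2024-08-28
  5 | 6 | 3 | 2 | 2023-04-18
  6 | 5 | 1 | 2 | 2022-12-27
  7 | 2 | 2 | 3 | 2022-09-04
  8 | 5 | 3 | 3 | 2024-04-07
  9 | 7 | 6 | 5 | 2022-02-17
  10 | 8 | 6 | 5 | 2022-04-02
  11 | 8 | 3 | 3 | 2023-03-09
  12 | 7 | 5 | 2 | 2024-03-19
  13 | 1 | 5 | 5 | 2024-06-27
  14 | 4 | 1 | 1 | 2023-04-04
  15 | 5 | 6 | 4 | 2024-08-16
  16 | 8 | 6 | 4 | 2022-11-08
SELECT p.name, SUM(c.quantity) AS sum_quantity FROM orders c JOIN customers p ON c.customer_id = p.id GROUP BY p.id, p.name

Execution result:
name | sum_quantity
Eve Martinez | 5
Tina Johnson | 13
Ivy Davis | 1
Carol Martinez | 9
David Johnson | 2
Grace Smith | 7
Carol Garcia | 17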